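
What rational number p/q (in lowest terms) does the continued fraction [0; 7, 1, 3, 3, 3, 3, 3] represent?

Build up convergents one term at a time:
a_0 = 0: 0/1
a_1 = 7: 1/7
a_2 = 1: 1/8
a_3 = 3: 4/31
a_4 = 3: 13/101
a_5 = 3: 43/334
a_6 = 3: 142/1103
a_7 = 3: 469/3643

469/3643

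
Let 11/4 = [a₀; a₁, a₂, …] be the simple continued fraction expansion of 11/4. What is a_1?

11 = 2·4 + 3, so a_0 = 2
4 = 1·3 + 1, so a_1 = 1

1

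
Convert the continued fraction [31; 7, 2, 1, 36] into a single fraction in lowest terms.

25127/807

a_0 = 31: 31/1
a_1 = 7: 218/7
a_2 = 2: 467/15
a_3 = 1: 685/22
a_4 = 36: 25127/807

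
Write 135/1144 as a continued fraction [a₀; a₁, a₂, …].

Apply division with remainder until the remainder is 0:
⌊135/1144⌋ = 0, remainder 135
⌊1144/135⌋ = 8, remainder 64
⌊135/64⌋ = 2, remainder 7
⌊64/7⌋ = 9, remainder 1
⌊7/1⌋ = 7, remainder 0

[0; 8, 2, 9, 7]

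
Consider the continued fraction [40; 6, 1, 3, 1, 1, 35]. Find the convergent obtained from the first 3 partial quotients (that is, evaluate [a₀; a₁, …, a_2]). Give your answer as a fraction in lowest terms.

a_0 = 40: 40/1
a_1 = 6: 241/6
a_2 = 1: 281/7

281/7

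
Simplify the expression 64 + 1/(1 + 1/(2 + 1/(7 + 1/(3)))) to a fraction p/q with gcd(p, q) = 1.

Start with 3.
7 + 1/(3/1) = 7 + 1/3 = 22/3
2 + 1/(22/3) = 2 + 3/22 = 47/22
1 + 1/(47/22) = 1 + 22/47 = 69/47
64 + 1/(69/47) = 64 + 47/69 = 4463/69

4463/69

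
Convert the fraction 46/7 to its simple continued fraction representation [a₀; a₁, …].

[6; 1, 1, 3]

46 ÷ 7 → quotient 6, remainder 4
7 ÷ 4 → quotient 1, remainder 3
4 ÷ 3 → quotient 1, remainder 1
3 ÷ 1 → quotient 3, remainder 0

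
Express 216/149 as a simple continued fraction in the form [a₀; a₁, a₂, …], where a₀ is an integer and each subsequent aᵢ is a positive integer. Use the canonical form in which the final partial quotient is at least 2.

Repeatedly divide and take the remainder:
⌊216/149⌋ = 1, remainder 67
⌊149/67⌋ = 2, remainder 15
⌊67/15⌋ = 4, remainder 7
⌊15/7⌋ = 2, remainder 1
⌊7/1⌋ = 7, remainder 0

[1; 2, 4, 2, 7]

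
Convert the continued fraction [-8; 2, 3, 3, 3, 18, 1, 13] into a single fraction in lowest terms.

Start with 13.
1 + 1/(13/1) = 1 + 1/13 = 14/13
18 + 1/(14/13) = 18 + 13/14 = 265/14
3 + 1/(265/14) = 3 + 14/265 = 809/265
3 + 1/(809/265) = 3 + 265/809 = 2692/809
3 + 1/(2692/809) = 3 + 809/2692 = 8885/2692
2 + 1/(8885/2692) = 2 + 2692/8885 = 20462/8885
-8 + 1/(20462/8885) = -8 + 8885/20462 = -154811/20462

-154811/20462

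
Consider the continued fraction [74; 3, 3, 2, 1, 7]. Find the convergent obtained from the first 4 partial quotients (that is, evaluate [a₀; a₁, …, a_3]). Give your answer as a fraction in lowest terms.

a_0 = 74: 74/1
a_1 = 3: 223/3
a_2 = 3: 743/10
a_3 = 2: 1709/23

1709/23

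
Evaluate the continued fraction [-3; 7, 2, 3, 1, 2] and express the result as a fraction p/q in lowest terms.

Build up convergents one term at a time:
a_0 = -3: -3/1
a_1 = 7: -20/7
a_2 = 2: -43/15
a_3 = 3: -149/52
a_4 = 1: -192/67
a_5 = 2: -533/186

-533/186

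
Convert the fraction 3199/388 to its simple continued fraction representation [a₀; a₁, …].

[8; 4, 11, 1, 7]

3199 ÷ 388 → quotient 8, remainder 95
388 ÷ 95 → quotient 4, remainder 8
95 ÷ 8 → quotient 11, remainder 7
8 ÷ 7 → quotient 1, remainder 1
7 ÷ 1 → quotient 7, remainder 0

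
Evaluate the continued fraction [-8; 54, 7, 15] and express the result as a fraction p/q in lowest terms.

-45806/5739

a_0 = -8: -8/1
a_1 = 54: -431/54
a_2 = 7: -3025/379
a_3 = 15: -45806/5739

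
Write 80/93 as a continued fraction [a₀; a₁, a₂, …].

[0; 1, 6, 6, 2]

80 ÷ 93 → quotient 0, remainder 80
93 ÷ 80 → quotient 1, remainder 13
80 ÷ 13 → quotient 6, remainder 2
13 ÷ 2 → quotient 6, remainder 1
2 ÷ 1 → quotient 2, remainder 0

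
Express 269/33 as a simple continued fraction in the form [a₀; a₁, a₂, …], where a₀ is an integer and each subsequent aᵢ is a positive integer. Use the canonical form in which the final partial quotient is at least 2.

[8; 6, 1, 1, 2]

Apply division with remainder until the remainder is 0:
269 ÷ 33 → quotient 8, remainder 5
33 ÷ 5 → quotient 6, remainder 3
5 ÷ 3 → quotient 1, remainder 2
3 ÷ 2 → quotient 1, remainder 1
2 ÷ 1 → quotient 2, remainder 0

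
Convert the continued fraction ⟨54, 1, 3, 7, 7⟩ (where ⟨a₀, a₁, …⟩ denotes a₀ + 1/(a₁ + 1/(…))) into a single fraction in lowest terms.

a_0 = 54: 54/1
a_1 = 1: 55/1
a_2 = 3: 219/4
a_3 = 7: 1588/29
a_4 = 7: 11335/207

11335/207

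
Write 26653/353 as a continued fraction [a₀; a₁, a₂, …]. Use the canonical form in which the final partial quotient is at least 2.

[75; 1, 1, 58, 3]

26653 = 75·353 + 178, so a_0 = 75
353 = 1·178 + 175, so a_1 = 1
178 = 1·175 + 3, so a_2 = 1
175 = 58·3 + 1, so a_3 = 58
3 = 3·1 + 0, so a_4 = 3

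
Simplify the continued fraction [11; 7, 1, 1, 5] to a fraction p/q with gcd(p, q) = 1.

a_0 = 11: 11/1
a_1 = 7: 78/7
a_2 = 1: 89/8
a_3 = 1: 167/15
a_4 = 5: 924/83

924/83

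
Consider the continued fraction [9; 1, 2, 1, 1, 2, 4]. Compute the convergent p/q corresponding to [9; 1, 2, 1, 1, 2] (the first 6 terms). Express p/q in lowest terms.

175/18

Start with 2.
1 + 1/(2/1) = 1 + 1/2 = 3/2
1 + 1/(3/2) = 1 + 2/3 = 5/3
2 + 1/(5/3) = 2 + 3/5 = 13/5
1 + 1/(13/5) = 1 + 5/13 = 18/13
9 + 1/(18/13) = 9 + 13/18 = 175/18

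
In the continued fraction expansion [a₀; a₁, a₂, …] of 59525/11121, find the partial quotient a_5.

59525 = 5·11121 + 3920, so a_0 = 5
11121 = 2·3920 + 3281, so a_1 = 2
3920 = 1·3281 + 639, so a_2 = 1
3281 = 5·639 + 86, so a_3 = 5
639 = 7·86 + 37, so a_4 = 7
86 = 2·37 + 12, so a_5 = 2

2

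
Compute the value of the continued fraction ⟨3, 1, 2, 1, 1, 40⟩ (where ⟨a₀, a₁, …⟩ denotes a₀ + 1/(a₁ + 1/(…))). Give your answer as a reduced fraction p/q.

Use the convergent recurrence hₖ = aₖ·hₖ₋₁ + hₖ₋₂ (and likewise for the denominators kₖ):
a_0 = 3: 3/1
a_1 = 1: 4/1
a_2 = 2: 11/3
a_3 = 1: 15/4
a_4 = 1: 26/7
a_5 = 40: 1055/284

1055/284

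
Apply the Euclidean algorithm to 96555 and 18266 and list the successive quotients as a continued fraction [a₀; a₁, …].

[5; 3, 2, 60, 3, 1, 10]

⌊96555/18266⌋ = 5, remainder 5225
⌊18266/5225⌋ = 3, remainder 2591
⌊5225/2591⌋ = 2, remainder 43
⌊2591/43⌋ = 60, remainder 11
⌊43/11⌋ = 3, remainder 10
⌊11/10⌋ = 1, remainder 1
⌊10/1⌋ = 10, remainder 0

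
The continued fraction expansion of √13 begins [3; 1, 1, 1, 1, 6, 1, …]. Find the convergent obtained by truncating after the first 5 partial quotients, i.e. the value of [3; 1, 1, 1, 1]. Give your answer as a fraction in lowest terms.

Start with 1.
1 + 1/(1/1) = 1 + 1/1 = 2/1
1 + 1/(2/1) = 1 + 1/2 = 3/2
1 + 1/(3/2) = 1 + 2/3 = 5/3
3 + 1/(5/3) = 3 + 3/5 = 18/5

18/5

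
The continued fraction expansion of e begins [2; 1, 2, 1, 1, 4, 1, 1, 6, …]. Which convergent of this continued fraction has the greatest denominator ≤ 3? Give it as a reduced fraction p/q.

8/3

a_0 = 2: 2/1  (≤ bound)
a_1 = 1: 3/1  (≤ bound)
a_2 = 2: 8/3  (≤ bound)
a_3 = 1: 11/4  (> 3, stop)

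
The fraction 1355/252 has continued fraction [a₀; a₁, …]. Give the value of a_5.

Repeatedly divide and take the remainder:
⌊1355/252⌋ = 5, remainder 95
⌊252/95⌋ = 2, remainder 62
⌊95/62⌋ = 1, remainder 33
⌊62/33⌋ = 1, remainder 29
⌊33/29⌋ = 1, remainder 4
⌊29/4⌋ = 7, remainder 1

7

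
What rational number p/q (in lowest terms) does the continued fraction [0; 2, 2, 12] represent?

25/62

a_0 = 0: 0/1
a_1 = 2: 1/2
a_2 = 2: 2/5
a_3 = 12: 25/62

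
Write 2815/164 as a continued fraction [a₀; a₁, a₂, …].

[17; 6, 13, 2]

⌊2815/164⌋ = 17, remainder 27
⌊164/27⌋ = 6, remainder 2
⌊27/2⌋ = 13, remainder 1
⌊2/1⌋ = 2, remainder 0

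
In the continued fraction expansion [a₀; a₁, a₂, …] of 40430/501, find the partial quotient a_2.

2

Run the Euclidean algorithm, recording each quotient:
⌊40430/501⌋ = 80, remainder 350
⌊501/350⌋ = 1, remainder 151
⌊350/151⌋ = 2, remainder 48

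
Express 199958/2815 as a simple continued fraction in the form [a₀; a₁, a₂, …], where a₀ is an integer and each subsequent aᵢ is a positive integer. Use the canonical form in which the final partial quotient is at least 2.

199958 ÷ 2815 → quotient 71, remainder 93
2815 ÷ 93 → quotient 30, remainder 25
93 ÷ 25 → quotient 3, remainder 18
25 ÷ 18 → quotient 1, remainder 7
18 ÷ 7 → quotient 2, remainder 4
7 ÷ 4 → quotient 1, remainder 3
4 ÷ 3 → quotient 1, remainder 1
3 ÷ 1 → quotient 3, remainder 0

[71; 30, 3, 1, 2, 1, 1, 3]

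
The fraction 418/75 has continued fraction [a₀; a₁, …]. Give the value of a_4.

Repeatedly divide and take the remainder:
418 = 5·75 + 43, so a_0 = 5
75 = 1·43 + 32, so a_1 = 1
43 = 1·32 + 11, so a_2 = 1
32 = 2·11 + 10, so a_3 = 2
11 = 1·10 + 1, so a_4 = 1

1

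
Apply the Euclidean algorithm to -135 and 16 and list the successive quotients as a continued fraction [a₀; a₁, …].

[-9; 1, 1, 3, 2]

⌊-135/16⌋ = -9, remainder 9
⌊16/9⌋ = 1, remainder 7
⌊9/7⌋ = 1, remainder 2
⌊7/2⌋ = 3, remainder 1
⌊2/1⌋ = 2, remainder 0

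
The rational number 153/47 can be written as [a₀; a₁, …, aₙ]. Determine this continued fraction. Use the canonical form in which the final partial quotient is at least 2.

[3; 3, 1, 11]

⌊153/47⌋ = 3, remainder 12
⌊47/12⌋ = 3, remainder 11
⌊12/11⌋ = 1, remainder 1
⌊11/1⌋ = 11, remainder 0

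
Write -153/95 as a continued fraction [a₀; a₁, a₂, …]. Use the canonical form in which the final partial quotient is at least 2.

Repeatedly divide and take the remainder:
-153 ÷ 95 → quotient -2, remainder 37
95 ÷ 37 → quotient 2, remainder 21
37 ÷ 21 → quotient 1, remainder 16
21 ÷ 16 → quotient 1, remainder 5
16 ÷ 5 → quotient 3, remainder 1
5 ÷ 1 → quotient 5, remainder 0

[-2; 2, 1, 1, 3, 5]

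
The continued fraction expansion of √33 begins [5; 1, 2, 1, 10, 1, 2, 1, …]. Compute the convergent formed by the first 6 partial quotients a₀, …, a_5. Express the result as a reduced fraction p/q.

270/47

Start with 1.
10 + 1/(1/1) = 10 + 1/1 = 11/1
1 + 1/(11/1) = 1 + 1/11 = 12/11
2 + 1/(12/11) = 2 + 11/12 = 35/12
1 + 1/(35/12) = 1 + 12/35 = 47/35
5 + 1/(47/35) = 5 + 35/47 = 270/47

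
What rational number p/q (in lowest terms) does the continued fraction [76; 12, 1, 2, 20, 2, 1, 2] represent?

Start with 2.
1 + 1/(2/1) = 1 + 1/2 = 3/2
2 + 1/(3/2) = 2 + 2/3 = 8/3
20 + 1/(8/3) = 20 + 3/8 = 163/8
2 + 1/(163/8) = 2 + 8/163 = 334/163
1 + 1/(334/163) = 1 + 163/334 = 497/334
12 + 1/(497/334) = 12 + 334/497 = 6298/497
76 + 1/(6298/497) = 76 + 497/6298 = 479145/6298

479145/6298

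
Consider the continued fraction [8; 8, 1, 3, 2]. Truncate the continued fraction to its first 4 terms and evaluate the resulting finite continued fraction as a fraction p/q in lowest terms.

284/35

Build up convergents one term at a time:
a_0 = 8: 8/1
a_1 = 8: 65/8
a_2 = 1: 73/9
a_3 = 3: 284/35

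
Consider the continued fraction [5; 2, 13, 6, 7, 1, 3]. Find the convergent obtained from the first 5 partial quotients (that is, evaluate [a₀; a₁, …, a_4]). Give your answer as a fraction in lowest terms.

6441/1175

Collapse the nested fraction from the inside out:
Start with 7.
6 + 1/(7/1) = 6 + 1/7 = 43/7
13 + 1/(43/7) = 13 + 7/43 = 566/43
2 + 1/(566/43) = 2 + 43/566 = 1175/566
5 + 1/(1175/566) = 5 + 566/1175 = 6441/1175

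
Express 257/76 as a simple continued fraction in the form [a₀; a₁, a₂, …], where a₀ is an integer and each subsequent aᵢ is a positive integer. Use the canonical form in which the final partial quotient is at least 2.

[3; 2, 1, 1, 1, 1, 1, 3]

⌊257/76⌋ = 3, remainder 29
⌊76/29⌋ = 2, remainder 18
⌊29/18⌋ = 1, remainder 11
⌊18/11⌋ = 1, remainder 7
⌊11/7⌋ = 1, remainder 4
⌊7/4⌋ = 1, remainder 3
⌊4/3⌋ = 1, remainder 1
⌊3/1⌋ = 3, remainder 0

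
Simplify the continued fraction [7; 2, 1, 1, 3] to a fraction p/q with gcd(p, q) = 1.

133/18

a_0 = 7: 7/1
a_1 = 2: 15/2
a_2 = 1: 22/3
a_3 = 1: 37/5
a_4 = 3: 133/18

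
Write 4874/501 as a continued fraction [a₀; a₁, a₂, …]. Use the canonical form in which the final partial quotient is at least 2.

Apply division with remainder until the remainder is 0:
4874 ÷ 501 → quotient 9, remainder 365
501 ÷ 365 → quotient 1, remainder 136
365 ÷ 136 → quotient 2, remainder 93
136 ÷ 93 → quotient 1, remainder 43
93 ÷ 43 → quotient 2, remainder 7
43 ÷ 7 → quotient 6, remainder 1
7 ÷ 1 → quotient 7, remainder 0

[9; 1, 2, 1, 2, 6, 7]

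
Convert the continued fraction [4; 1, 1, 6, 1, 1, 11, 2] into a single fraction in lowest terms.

3057/674

a_0 = 4: 4/1
a_1 = 1: 5/1
a_2 = 1: 9/2
a_3 = 6: 59/13
a_4 = 1: 68/15
a_5 = 1: 127/28
a_6 = 11: 1465/323
a_7 = 2: 3057/674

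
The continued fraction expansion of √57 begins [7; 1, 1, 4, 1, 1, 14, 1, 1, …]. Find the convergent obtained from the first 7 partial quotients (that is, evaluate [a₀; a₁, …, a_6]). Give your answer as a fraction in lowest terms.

2197/291

Use the convergent recurrence hₖ = aₖ·hₖ₋₁ + hₖ₋₂ (and likewise for the denominators kₖ):
a_0 = 7: 7/1
a_1 = 1: 8/1
a_2 = 1: 15/2
a_3 = 4: 68/9
a_4 = 1: 83/11
a_5 = 1: 151/20
a_6 = 14: 2197/291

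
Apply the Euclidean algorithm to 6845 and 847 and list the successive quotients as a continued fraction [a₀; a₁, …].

Apply division with remainder until the remainder is 0:
6845 ÷ 847 → quotient 8, remainder 69
847 ÷ 69 → quotient 12, remainder 19
69 ÷ 19 → quotient 3, remainder 12
19 ÷ 12 → quotient 1, remainder 7
12 ÷ 7 → quotient 1, remainder 5
7 ÷ 5 → quotient 1, remainder 2
5 ÷ 2 → quotient 2, remainder 1
2 ÷ 1 → quotient 2, remainder 0

[8; 12, 3, 1, 1, 1, 2, 2]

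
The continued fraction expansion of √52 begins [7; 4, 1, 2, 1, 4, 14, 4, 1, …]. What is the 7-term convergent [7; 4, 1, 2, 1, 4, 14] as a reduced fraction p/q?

9223/1279

Start with 14.
4 + 1/(14/1) = 4 + 1/14 = 57/14
1 + 1/(57/14) = 1 + 14/57 = 71/57
2 + 1/(71/57) = 2 + 57/71 = 199/71
1 + 1/(199/71) = 1 + 71/199 = 270/199
4 + 1/(270/199) = 4 + 199/270 = 1279/270
7 + 1/(1279/270) = 7 + 270/1279 = 9223/1279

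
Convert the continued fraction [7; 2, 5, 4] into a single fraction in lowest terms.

Collapse the nested fraction from the inside out:
Start with 4.
5 + 1/(4/1) = 5 + 1/4 = 21/4
2 + 1/(21/4) = 2 + 4/21 = 46/21
7 + 1/(46/21) = 7 + 21/46 = 343/46

343/46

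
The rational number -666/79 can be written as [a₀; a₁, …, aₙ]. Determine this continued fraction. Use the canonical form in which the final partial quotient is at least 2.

Run the Euclidean algorithm, recording each quotient:
-666 = -9·79 + 45, so a_0 = -9
79 = 1·45 + 34, so a_1 = 1
45 = 1·34 + 11, so a_2 = 1
34 = 3·11 + 1, so a_3 = 3
11 = 11·1 + 0, so a_4 = 11

[-9; 1, 1, 3, 11]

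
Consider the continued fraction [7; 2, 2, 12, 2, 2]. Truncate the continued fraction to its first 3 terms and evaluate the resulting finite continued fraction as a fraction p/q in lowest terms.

37/5

Start with 2.
2 + 1/(2/1) = 2 + 1/2 = 5/2
7 + 1/(5/2) = 7 + 2/5 = 37/5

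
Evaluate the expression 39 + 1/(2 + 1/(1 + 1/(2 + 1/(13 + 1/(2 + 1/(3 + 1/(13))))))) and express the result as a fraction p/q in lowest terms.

404409/10271

Compute successive convergents:
a_0 = 39: 39/1
a_1 = 2: 79/2
a_2 = 1: 118/3
a_3 = 2: 315/8
a_4 = 13: 4213/107
a_5 = 2: 8741/222
a_6 = 3: 30436/773
a_7 = 13: 404409/10271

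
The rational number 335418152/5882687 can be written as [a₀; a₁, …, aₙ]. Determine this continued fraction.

[57; 56, 34, 10, 34, 9]

335418152 = 57·5882687 + 104993, so a_0 = 57
5882687 = 56·104993 + 3079, so a_1 = 56
104993 = 34·3079 + 307, so a_2 = 34
3079 = 10·307 + 9, so a_3 = 10
307 = 34·9 + 1, so a_4 = 34
9 = 9·1 + 0, so a_5 = 9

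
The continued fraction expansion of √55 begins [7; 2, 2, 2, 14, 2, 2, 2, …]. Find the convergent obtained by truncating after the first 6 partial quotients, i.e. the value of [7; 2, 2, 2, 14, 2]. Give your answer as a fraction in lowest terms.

Start with 2.
14 + 1/(2/1) = 14 + 1/2 = 29/2
2 + 1/(29/2) = 2 + 2/29 = 60/29
2 + 1/(60/29) = 2 + 29/60 = 149/60
2 + 1/(149/60) = 2 + 60/149 = 358/149
7 + 1/(358/149) = 7 + 149/358 = 2655/358

2655/358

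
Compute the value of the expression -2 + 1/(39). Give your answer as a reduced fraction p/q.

Start with 39.
-2 + 1/(39/1) = -2 + 1/39 = -77/39

-77/39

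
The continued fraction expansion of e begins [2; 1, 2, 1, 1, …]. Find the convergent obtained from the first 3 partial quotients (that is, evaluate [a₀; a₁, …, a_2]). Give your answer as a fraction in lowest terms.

8/3

Build up convergents one term at a time:
a_0 = 2: 2/1
a_1 = 1: 3/1
a_2 = 2: 8/3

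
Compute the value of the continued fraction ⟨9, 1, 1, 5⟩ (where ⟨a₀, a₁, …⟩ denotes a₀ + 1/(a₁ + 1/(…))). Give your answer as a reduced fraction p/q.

Use the convergent recurrence hₖ = aₖ·hₖ₋₁ + hₖ₋₂ (and likewise for the denominators kₖ):
a_0 = 9: 9/1
a_1 = 1: 10/1
a_2 = 1: 19/2
a_3 = 5: 105/11

105/11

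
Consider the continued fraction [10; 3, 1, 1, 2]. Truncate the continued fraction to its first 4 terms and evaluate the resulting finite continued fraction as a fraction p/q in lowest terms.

72/7

Starting at the tail and folding back:
Start with 1.
1 + 1/(1/1) = 1 + 1/1 = 2/1
3 + 1/(2/1) = 3 + 1/2 = 7/2
10 + 1/(7/2) = 10 + 2/7 = 72/7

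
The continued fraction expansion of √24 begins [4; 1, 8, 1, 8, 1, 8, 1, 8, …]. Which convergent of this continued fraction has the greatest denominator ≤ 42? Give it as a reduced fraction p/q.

a_0 = 4: 4/1  (≤ bound)
a_1 = 1: 5/1  (≤ bound)
a_2 = 8: 44/9  (≤ bound)
a_3 = 1: 49/10  (≤ bound)
a_4 = 8: 436/89  (> 42, stop)

49/10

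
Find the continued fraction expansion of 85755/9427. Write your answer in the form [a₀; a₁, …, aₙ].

Run the Euclidean algorithm, recording each quotient:
⌊85755/9427⌋ = 9, remainder 912
⌊9427/912⌋ = 10, remainder 307
⌊912/307⌋ = 2, remainder 298
⌊307/298⌋ = 1, remainder 9
⌊298/9⌋ = 33, remainder 1
⌊9/1⌋ = 9, remainder 0

[9; 10, 2, 1, 33, 9]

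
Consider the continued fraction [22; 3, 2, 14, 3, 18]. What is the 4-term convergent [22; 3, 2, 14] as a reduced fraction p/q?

Start with 14.
2 + 1/(14/1) = 2 + 1/14 = 29/14
3 + 1/(29/14) = 3 + 14/29 = 101/29
22 + 1/(101/29) = 22 + 29/101 = 2251/101

2251/101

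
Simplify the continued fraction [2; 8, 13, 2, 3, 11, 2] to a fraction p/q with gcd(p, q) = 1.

38002/17893

Work from the innermost term outward:
Start with 2.
11 + 1/(2/1) = 11 + 1/2 = 23/2
3 + 1/(23/2) = 3 + 2/23 = 71/23
2 + 1/(71/23) = 2 + 23/71 = 165/71
13 + 1/(165/71) = 13 + 71/165 = 2216/165
8 + 1/(2216/165) = 8 + 165/2216 = 17893/2216
2 + 1/(17893/2216) = 2 + 2216/17893 = 38002/17893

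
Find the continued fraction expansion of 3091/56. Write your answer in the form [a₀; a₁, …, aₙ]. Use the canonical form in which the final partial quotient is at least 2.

[55; 5, 11]

⌊3091/56⌋ = 55, remainder 11
⌊56/11⌋ = 5, remainder 1
⌊11/1⌋ = 11, remainder 0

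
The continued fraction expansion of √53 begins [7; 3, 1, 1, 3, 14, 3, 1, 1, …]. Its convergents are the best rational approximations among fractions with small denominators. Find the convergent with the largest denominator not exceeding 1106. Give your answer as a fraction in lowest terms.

7979/1096

List convergents until the denominator exceeds the bound:
a_0 = 7: 7/1  (≤ bound)
a_1 = 3: 22/3  (≤ bound)
a_2 = 1: 29/4  (≤ bound)
a_3 = 1: 51/7  (≤ bound)
a_4 = 3: 182/25  (≤ bound)
a_5 = 14: 2599/357  (≤ bound)
a_6 = 3: 7979/1096  (≤ bound)
a_7 = 1: 10578/1453  (> 1106, stop)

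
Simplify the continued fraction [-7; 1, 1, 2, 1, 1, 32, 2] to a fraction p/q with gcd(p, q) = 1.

Start with 2.
32 + 1/(2/1) = 32 + 1/2 = 65/2
1 + 1/(65/2) = 1 + 2/65 = 67/65
1 + 1/(67/65) = 1 + 65/67 = 132/67
2 + 1/(132/67) = 2 + 67/132 = 331/132
1 + 1/(331/132) = 1 + 132/331 = 463/331
1 + 1/(463/331) = 1 + 331/463 = 794/463
-7 + 1/(794/463) = -7 + 463/794 = -5095/794

-5095/794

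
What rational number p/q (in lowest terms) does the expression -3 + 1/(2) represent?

Start with 2.
-3 + 1/(2/1) = -3 + 1/2 = -5/2

-5/2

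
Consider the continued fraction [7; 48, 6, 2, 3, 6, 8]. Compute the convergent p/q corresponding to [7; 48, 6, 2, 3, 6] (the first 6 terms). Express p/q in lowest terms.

Work from the innermost term outward:
Start with 6.
3 + 1/(6/1) = 3 + 1/6 = 19/6
2 + 1/(19/6) = 2 + 6/19 = 44/19
6 + 1/(44/19) = 6 + 19/44 = 283/44
48 + 1/(283/44) = 48 + 44/283 = 13628/283
7 + 1/(13628/283) = 7 + 283/13628 = 95679/13628

95679/13628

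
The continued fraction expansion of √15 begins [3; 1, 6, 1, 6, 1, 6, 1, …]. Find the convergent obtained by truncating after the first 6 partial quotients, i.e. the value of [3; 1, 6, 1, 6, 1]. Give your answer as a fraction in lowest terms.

244/63

Starting at the tail and folding back:
Start with 1.
6 + 1/(1/1) = 6 + 1/1 = 7/1
1 + 1/(7/1) = 1 + 1/7 = 8/7
6 + 1/(8/7) = 6 + 7/8 = 55/8
1 + 1/(55/8) = 1 + 8/55 = 63/55
3 + 1/(63/55) = 3 + 55/63 = 244/63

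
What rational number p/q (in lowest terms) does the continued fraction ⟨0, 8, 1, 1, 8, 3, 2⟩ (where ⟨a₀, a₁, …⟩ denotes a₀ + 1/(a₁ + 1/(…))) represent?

123/1049

a_0 = 0: 0/1
a_1 = 8: 1/8
a_2 = 1: 1/9
a_3 = 1: 2/17
a_4 = 8: 17/145
a_5 = 3: 53/452
a_6 = 2: 123/1049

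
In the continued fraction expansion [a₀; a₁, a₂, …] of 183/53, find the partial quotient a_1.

2

⌊183/53⌋ = 3, remainder 24
⌊53/24⌋ = 2, remainder 5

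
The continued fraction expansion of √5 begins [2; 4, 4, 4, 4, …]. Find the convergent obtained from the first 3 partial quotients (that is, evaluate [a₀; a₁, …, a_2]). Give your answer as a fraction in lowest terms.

Start with 4.
4 + 1/(4/1) = 4 + 1/4 = 17/4
2 + 1/(17/4) = 2 + 4/17 = 38/17

38/17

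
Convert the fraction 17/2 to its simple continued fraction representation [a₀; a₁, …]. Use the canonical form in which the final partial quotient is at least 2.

[8; 2]

Repeatedly divide and take the remainder:
⌊17/2⌋ = 8, remainder 1
⌊2/1⌋ = 2, remainder 0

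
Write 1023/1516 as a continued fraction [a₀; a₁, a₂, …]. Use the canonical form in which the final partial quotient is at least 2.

[0; 1, 2, 13, 3, 12]

1023 = 0·1516 + 1023, so a_0 = 0
1516 = 1·1023 + 493, so a_1 = 1
1023 = 2·493 + 37, so a_2 = 2
493 = 13·37 + 12, so a_3 = 13
37 = 3·12 + 1, so a_4 = 3
12 = 12·1 + 0, so a_5 = 12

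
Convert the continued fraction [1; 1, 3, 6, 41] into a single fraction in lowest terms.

1811/1029

a_0 = 1: 1/1
a_1 = 1: 2/1
a_2 = 3: 7/4
a_3 = 6: 44/25
a_4 = 41: 1811/1029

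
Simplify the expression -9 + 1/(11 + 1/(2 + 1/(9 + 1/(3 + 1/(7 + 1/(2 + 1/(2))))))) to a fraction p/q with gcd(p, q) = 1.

Starting at the tail and folding back:
Start with 2.
2 + 1/(2/1) = 2 + 1/2 = 5/2
7 + 1/(5/2) = 7 + 2/5 = 37/5
3 + 1/(37/5) = 3 + 5/37 = 116/37
9 + 1/(116/37) = 9 + 37/116 = 1081/116
2 + 1/(1081/116) = 2 + 116/1081 = 2278/1081
11 + 1/(2278/1081) = 11 + 1081/2278 = 26139/2278
-9 + 1/(26139/2278) = -9 + 2278/26139 = -232973/26139

-232973/26139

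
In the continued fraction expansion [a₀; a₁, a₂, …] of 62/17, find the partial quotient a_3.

1

⌊62/17⌋ = 3, remainder 11
⌊17/11⌋ = 1, remainder 6
⌊11/6⌋ = 1, remainder 5
⌊6/5⌋ = 1, remainder 1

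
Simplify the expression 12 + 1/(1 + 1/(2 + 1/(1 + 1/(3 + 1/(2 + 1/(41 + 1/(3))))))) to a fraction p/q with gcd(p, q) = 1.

54265/4261

a_0 = 12: 12/1
a_1 = 1: 13/1
a_2 = 2: 38/3
a_3 = 1: 51/4
a_4 = 3: 191/15
a_5 = 2: 433/34
a_6 = 41: 17944/1409
a_7 = 3: 54265/4261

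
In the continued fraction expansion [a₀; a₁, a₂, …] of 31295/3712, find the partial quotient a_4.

57

31295 ÷ 3712 → quotient 8, remainder 1599
3712 ÷ 1599 → quotient 2, remainder 514
1599 ÷ 514 → quotient 3, remainder 57
514 ÷ 57 → quotient 9, remainder 1
57 ÷ 1 → quotient 57, remainder 0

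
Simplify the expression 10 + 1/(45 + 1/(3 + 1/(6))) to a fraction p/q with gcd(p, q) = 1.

Starting at the tail and folding back:
Start with 6.
3 + 1/(6/1) = 3 + 1/6 = 19/6
45 + 1/(19/6) = 45 + 6/19 = 861/19
10 + 1/(861/19) = 10 + 19/861 = 8629/861

8629/861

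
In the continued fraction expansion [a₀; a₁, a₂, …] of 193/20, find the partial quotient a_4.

6

⌊193/20⌋ = 9, remainder 13
⌊20/13⌋ = 1, remainder 7
⌊13/7⌋ = 1, remainder 6
⌊7/6⌋ = 1, remainder 1
⌊6/1⌋ = 6, remainder 0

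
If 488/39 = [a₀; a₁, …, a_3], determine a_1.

1

Run the Euclidean algorithm, recording each quotient:
488 = 12·39 + 20, so a_0 = 12
39 = 1·20 + 19, so a_1 = 1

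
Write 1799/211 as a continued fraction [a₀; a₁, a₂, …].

Apply division with remainder until the remainder is 0:
1799 = 8·211 + 111, so a_0 = 8
211 = 1·111 + 100, so a_1 = 1
111 = 1·100 + 11, so a_2 = 1
100 = 9·11 + 1, so a_3 = 9
11 = 11·1 + 0, so a_4 = 11

[8; 1, 1, 9, 11]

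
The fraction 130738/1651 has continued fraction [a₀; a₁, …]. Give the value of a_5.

1

Run the Euclidean algorithm, recording each quotient:
130738 = 79·1651 + 309, so a_0 = 79
1651 = 5·309 + 106, so a_1 = 5
309 = 2·106 + 97, so a_2 = 2
106 = 1·97 + 9, so a_3 = 1
97 = 10·9 + 7, so a_4 = 10
9 = 1·7 + 2, so a_5 = 1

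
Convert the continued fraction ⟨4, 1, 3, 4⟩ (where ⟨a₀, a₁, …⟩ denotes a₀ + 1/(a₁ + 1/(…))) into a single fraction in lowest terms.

Build up convergents one term at a time:
a_0 = 4: 4/1
a_1 = 1: 5/1
a_2 = 3: 19/4
a_3 = 4: 81/17

81/17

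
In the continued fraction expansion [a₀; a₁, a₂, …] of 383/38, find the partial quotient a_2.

383 = 10·38 + 3, so a_0 = 10
38 = 12·3 + 2, so a_1 = 12
3 = 1·2 + 1, so a_2 = 1

1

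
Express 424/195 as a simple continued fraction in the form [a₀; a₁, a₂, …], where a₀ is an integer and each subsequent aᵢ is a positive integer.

424 ÷ 195 → quotient 2, remainder 34
195 ÷ 34 → quotient 5, remainder 25
34 ÷ 25 → quotient 1, remainder 9
25 ÷ 9 → quotient 2, remainder 7
9 ÷ 7 → quotient 1, remainder 2
7 ÷ 2 → quotient 3, remainder 1
2 ÷ 1 → quotient 2, remainder 0

[2; 5, 1, 2, 1, 3, 2]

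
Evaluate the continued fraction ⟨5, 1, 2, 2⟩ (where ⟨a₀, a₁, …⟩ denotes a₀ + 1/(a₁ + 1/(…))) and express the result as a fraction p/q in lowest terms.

40/7

a_0 = 5: 5/1
a_1 = 1: 6/1
a_2 = 2: 17/3
a_3 = 2: 40/7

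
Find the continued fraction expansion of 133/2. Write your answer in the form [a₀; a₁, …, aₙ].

[66; 2]

⌊133/2⌋ = 66, remainder 1
⌊2/1⌋ = 2, remainder 0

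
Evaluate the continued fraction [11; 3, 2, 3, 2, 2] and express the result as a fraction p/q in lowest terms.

1513/134

a_0 = 11: 11/1
a_1 = 3: 34/3
a_2 = 2: 79/7
a_3 = 3: 271/24
a_4 = 2: 621/55
a_5 = 2: 1513/134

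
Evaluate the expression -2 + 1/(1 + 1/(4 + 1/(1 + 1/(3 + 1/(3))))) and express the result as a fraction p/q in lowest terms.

-88/75

Collapse the nested fraction from the inside out:
Start with 3.
3 + 1/(3/1) = 3 + 1/3 = 10/3
1 + 1/(10/3) = 1 + 3/10 = 13/10
4 + 1/(13/10) = 4 + 10/13 = 62/13
1 + 1/(62/13) = 1 + 13/62 = 75/62
-2 + 1/(75/62) = -2 + 62/75 = -88/75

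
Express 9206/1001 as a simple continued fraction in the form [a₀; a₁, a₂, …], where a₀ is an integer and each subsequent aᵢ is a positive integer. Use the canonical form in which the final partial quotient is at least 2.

[9; 5, 12, 3, 5]

9206 ÷ 1001 → quotient 9, remainder 197
1001 ÷ 197 → quotient 5, remainder 16
197 ÷ 16 → quotient 12, remainder 5
16 ÷ 5 → quotient 3, remainder 1
5 ÷ 1 → quotient 5, remainder 0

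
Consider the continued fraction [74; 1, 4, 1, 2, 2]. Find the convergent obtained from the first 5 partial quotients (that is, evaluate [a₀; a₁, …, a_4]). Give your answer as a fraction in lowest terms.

1272/17

a_0 = 74: 74/1
a_1 = 1: 75/1
a_2 = 4: 374/5
a_3 = 1: 449/6
a_4 = 2: 1272/17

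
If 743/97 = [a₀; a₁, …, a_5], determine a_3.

1

Run the Euclidean algorithm, recording each quotient:
743 = 7·97 + 64, so a_0 = 7
97 = 1·64 + 33, so a_1 = 1
64 = 1·33 + 31, so a_2 = 1
33 = 1·31 + 2, so a_3 = 1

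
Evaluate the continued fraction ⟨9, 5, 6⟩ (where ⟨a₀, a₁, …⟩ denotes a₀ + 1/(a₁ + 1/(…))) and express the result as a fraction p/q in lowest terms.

285/31

a_0 = 9: 9/1
a_1 = 5: 46/5
a_2 = 6: 285/31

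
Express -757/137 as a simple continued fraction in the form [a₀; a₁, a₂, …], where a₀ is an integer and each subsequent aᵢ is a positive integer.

[-6; 2, 9, 3, 2]

⌊-757/137⌋ = -6, remainder 65
⌊137/65⌋ = 2, remainder 7
⌊65/7⌋ = 9, remainder 2
⌊7/2⌋ = 3, remainder 1
⌊2/1⌋ = 2, remainder 0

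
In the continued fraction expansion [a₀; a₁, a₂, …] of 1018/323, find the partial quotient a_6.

2

⌊1018/323⌋ = 3, remainder 49
⌊323/49⌋ = 6, remainder 29
⌊49/29⌋ = 1, remainder 20
⌊29/20⌋ = 1, remainder 9
⌊20/9⌋ = 2, remainder 2
⌊9/2⌋ = 4, remainder 1
⌊2/1⌋ = 2, remainder 0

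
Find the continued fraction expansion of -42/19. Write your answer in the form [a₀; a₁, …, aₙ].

⌊-42/19⌋ = -3, remainder 15
⌊19/15⌋ = 1, remainder 4
⌊15/4⌋ = 3, remainder 3
⌊4/3⌋ = 1, remainder 1
⌊3/1⌋ = 3, remainder 0

[-3; 1, 3, 1, 3]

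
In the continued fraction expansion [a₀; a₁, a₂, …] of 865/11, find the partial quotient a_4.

3

865 = 78·11 + 7, so a_0 = 78
11 = 1·7 + 4, so a_1 = 1
7 = 1·4 + 3, so a_2 = 1
4 = 1·3 + 1, so a_3 = 1
3 = 3·1 + 0, so a_4 = 3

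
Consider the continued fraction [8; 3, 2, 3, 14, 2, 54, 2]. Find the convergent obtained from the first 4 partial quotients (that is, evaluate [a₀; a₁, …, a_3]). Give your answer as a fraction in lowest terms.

a_0 = 8: 8/1
a_1 = 3: 25/3
a_2 = 2: 58/7
a_3 = 3: 199/24

199/24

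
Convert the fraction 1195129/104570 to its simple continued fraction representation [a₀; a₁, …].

Run the Euclidean algorithm, recording each quotient:
1195129 = 11·104570 + 44859, so a_0 = 11
104570 = 2·44859 + 14852, so a_1 = 2
44859 = 3·14852 + 303, so a_2 = 3
14852 = 49·303 + 5, so a_3 = 49
303 = 60·5 + 3, so a_4 = 60
5 = 1·3 + 2, so a_5 = 1
3 = 1·2 + 1, so a_6 = 1
2 = 2·1 + 0, so a_7 = 2

[11; 2, 3, 49, 60, 1, 1, 2]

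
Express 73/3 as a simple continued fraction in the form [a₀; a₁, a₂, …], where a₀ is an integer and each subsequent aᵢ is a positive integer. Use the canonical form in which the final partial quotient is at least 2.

[24; 3]

⌊73/3⌋ = 24, remainder 1
⌊3/1⌋ = 3, remainder 0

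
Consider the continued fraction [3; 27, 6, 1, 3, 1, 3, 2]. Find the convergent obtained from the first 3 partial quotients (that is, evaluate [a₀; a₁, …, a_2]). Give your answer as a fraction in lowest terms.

495/163

a_0 = 3: 3/1
a_1 = 27: 82/27
a_2 = 6: 495/163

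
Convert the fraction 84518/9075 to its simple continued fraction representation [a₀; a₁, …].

[9; 3, 5, 4, 1, 4, 1, 18]

⌊84518/9075⌋ = 9, remainder 2843
⌊9075/2843⌋ = 3, remainder 546
⌊2843/546⌋ = 5, remainder 113
⌊546/113⌋ = 4, remainder 94
⌊113/94⌋ = 1, remainder 19
⌊94/19⌋ = 4, remainder 18
⌊19/18⌋ = 1, remainder 1
⌊18/1⌋ = 18, remainder 0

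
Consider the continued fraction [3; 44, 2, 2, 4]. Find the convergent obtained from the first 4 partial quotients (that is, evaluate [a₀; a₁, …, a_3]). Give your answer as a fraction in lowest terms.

Start with 2.
2 + 1/(2/1) = 2 + 1/2 = 5/2
44 + 1/(5/2) = 44 + 2/5 = 222/5
3 + 1/(222/5) = 3 + 5/222 = 671/222

671/222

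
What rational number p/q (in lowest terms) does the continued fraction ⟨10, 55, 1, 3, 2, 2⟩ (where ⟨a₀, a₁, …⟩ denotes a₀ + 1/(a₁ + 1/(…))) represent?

a_0 = 10: 10/1
a_1 = 55: 551/55
a_2 = 1: 561/56
a_3 = 3: 2234/223
a_4 = 2: 5029/502
a_5 = 2: 12292/1227

12292/1227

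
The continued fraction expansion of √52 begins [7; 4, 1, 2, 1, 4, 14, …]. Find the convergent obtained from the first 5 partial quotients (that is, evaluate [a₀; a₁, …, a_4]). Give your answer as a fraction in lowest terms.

Collapse the nested fraction from the inside out:
Start with 1.
2 + 1/(1/1) = 2 + 1/1 = 3/1
1 + 1/(3/1) = 1 + 1/3 = 4/3
4 + 1/(4/3) = 4 + 3/4 = 19/4
7 + 1/(19/4) = 7 + 4/19 = 137/19

137/19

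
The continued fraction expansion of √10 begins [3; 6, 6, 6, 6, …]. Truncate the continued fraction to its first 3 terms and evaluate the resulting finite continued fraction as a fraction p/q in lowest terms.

Start with 6.
6 + 1/(6/1) = 6 + 1/6 = 37/6
3 + 1/(37/6) = 3 + 6/37 = 117/37

117/37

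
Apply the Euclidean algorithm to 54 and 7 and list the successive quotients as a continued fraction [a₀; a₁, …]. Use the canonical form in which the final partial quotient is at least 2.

Apply division with remainder until the remainder is 0:
⌊54/7⌋ = 7, remainder 5
⌊7/5⌋ = 1, remainder 2
⌊5/2⌋ = 2, remainder 1
⌊2/1⌋ = 2, remainder 0

[7; 1, 2, 2]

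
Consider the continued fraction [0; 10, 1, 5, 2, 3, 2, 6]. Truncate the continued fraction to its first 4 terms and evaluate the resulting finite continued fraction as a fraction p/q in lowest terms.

6/65

a_0 = 0: 0/1
a_1 = 10: 1/10
a_2 = 1: 1/11
a_3 = 5: 6/65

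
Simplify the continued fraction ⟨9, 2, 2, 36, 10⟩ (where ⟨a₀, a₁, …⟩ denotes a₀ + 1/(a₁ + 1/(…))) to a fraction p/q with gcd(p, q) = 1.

17157/1825

Compute successive convergents:
a_0 = 9: 9/1
a_1 = 2: 19/2
a_2 = 2: 47/5
a_3 = 36: 1711/182
a_4 = 10: 17157/1825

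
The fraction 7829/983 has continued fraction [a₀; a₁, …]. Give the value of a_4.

Apply division with remainder until the remainder is 0:
7829 ÷ 983 → quotient 7, remainder 948
983 ÷ 948 → quotient 1, remainder 35
948 ÷ 35 → quotient 27, remainder 3
35 ÷ 3 → quotient 11, remainder 2
3 ÷ 2 → quotient 1, remainder 1

1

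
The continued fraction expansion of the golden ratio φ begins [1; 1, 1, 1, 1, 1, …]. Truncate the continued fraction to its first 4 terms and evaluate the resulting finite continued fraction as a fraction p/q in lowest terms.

Build up convergents one term at a time:
a_0 = 1: 1/1
a_1 = 1: 2/1
a_2 = 1: 3/2
a_3 = 1: 5/3

5/3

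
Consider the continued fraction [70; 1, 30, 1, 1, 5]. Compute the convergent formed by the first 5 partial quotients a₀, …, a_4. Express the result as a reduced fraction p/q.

Start with 1.
1 + 1/(1/1) = 1 + 1/1 = 2/1
30 + 1/(2/1) = 30 + 1/2 = 61/2
1 + 1/(61/2) = 1 + 2/61 = 63/61
70 + 1/(63/61) = 70 + 61/63 = 4471/63

4471/63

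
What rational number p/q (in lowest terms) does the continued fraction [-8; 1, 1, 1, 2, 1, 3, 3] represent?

-987/134

Start with 3.
3 + 1/(3/1) = 3 + 1/3 = 10/3
1 + 1/(10/3) = 1 + 3/10 = 13/10
2 + 1/(13/10) = 2 + 10/13 = 36/13
1 + 1/(36/13) = 1 + 13/36 = 49/36
1 + 1/(49/36) = 1 + 36/49 = 85/49
1 + 1/(85/49) = 1 + 49/85 = 134/85
-8 + 1/(134/85) = -8 + 85/134 = -987/134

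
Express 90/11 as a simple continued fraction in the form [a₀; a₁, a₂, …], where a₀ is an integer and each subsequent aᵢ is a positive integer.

[8; 5, 2]

Repeatedly divide and take the remainder:
90 ÷ 11 → quotient 8, remainder 2
11 ÷ 2 → quotient 5, remainder 1
2 ÷ 1 → quotient 2, remainder 0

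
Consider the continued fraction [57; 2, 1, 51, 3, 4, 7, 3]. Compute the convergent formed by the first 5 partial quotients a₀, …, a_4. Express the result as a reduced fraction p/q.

Compute successive convergents:
a_0 = 57: 57/1
a_1 = 2: 115/2
a_2 = 1: 172/3
a_3 = 51: 8887/155
a_4 = 3: 26833/468

26833/468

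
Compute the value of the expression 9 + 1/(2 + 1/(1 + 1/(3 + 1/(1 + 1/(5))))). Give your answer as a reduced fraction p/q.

758/81

Start with 5.
1 + 1/(5/1) = 1 + 1/5 = 6/5
3 + 1/(6/5) = 3 + 5/6 = 23/6
1 + 1/(23/6) = 1 + 6/23 = 29/23
2 + 1/(29/23) = 2 + 23/29 = 81/29
9 + 1/(81/29) = 9 + 29/81 = 758/81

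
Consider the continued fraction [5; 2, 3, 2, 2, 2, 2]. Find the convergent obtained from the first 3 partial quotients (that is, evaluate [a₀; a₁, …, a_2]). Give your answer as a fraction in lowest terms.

Starting at the tail and folding back:
Start with 3.
2 + 1/(3/1) = 2 + 1/3 = 7/3
5 + 1/(7/3) = 5 + 3/7 = 38/7

38/7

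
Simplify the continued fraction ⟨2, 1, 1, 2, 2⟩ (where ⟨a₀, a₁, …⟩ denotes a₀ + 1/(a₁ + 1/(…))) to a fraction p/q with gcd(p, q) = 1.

Start with 2.
2 + 1/(2/1) = 2 + 1/2 = 5/2
1 + 1/(5/2) = 1 + 2/5 = 7/5
1 + 1/(7/5) = 1 + 5/7 = 12/7
2 + 1/(12/7) = 2 + 7/12 = 31/12

31/12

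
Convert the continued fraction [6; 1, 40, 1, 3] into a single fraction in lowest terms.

1165/167

Start with 3.
1 + 1/(3/1) = 1 + 1/3 = 4/3
40 + 1/(4/3) = 40 + 3/4 = 163/4
1 + 1/(163/4) = 1 + 4/163 = 167/163
6 + 1/(167/163) = 6 + 163/167 = 1165/167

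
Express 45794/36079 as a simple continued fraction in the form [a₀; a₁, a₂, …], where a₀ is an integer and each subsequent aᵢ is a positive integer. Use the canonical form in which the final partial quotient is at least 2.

45794 ÷ 36079 → quotient 1, remainder 9715
36079 ÷ 9715 → quotient 3, remainder 6934
9715 ÷ 6934 → quotient 1, remainder 2781
6934 ÷ 2781 → quotient 2, remainder 1372
2781 ÷ 1372 → quotient 2, remainder 37
1372 ÷ 37 → quotient 37, remainder 3
37 ÷ 3 → quotient 12, remainder 1
3 ÷ 1 → quotient 3, remainder 0

[1; 3, 1, 2, 2, 37, 12, 3]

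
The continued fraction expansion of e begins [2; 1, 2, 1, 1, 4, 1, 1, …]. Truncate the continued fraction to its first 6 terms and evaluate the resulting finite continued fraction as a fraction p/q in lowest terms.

Use the convergent recurrence hₖ = aₖ·hₖ₋₁ + hₖ₋₂ (and likewise for the denominators kₖ):
a_0 = 2: 2/1
a_1 = 1: 3/1
a_2 = 2: 8/3
a_3 = 1: 11/4
a_4 = 1: 19/7
a_5 = 4: 87/32

87/32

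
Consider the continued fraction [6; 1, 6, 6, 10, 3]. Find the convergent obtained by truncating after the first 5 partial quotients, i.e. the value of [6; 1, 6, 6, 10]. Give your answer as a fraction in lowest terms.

Starting at the tail and folding back:
Start with 10.
6 + 1/(10/1) = 6 + 1/10 = 61/10
6 + 1/(61/10) = 6 + 10/61 = 376/61
1 + 1/(376/61) = 1 + 61/376 = 437/376
6 + 1/(437/376) = 6 + 376/437 = 2998/437

2998/437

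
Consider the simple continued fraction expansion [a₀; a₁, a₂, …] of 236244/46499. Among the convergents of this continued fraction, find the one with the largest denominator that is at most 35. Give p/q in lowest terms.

127/25

a_0 = 5: 5/1  (≤ bound)
a_1 = 12: 61/12  (≤ bound)
a_2 = 2: 127/25  (≤ bound)
a_3 = 2: 315/62  (> 35, stop)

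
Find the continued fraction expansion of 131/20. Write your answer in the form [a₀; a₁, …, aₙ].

Run the Euclidean algorithm, recording each quotient:
131 ÷ 20 → quotient 6, remainder 11
20 ÷ 11 → quotient 1, remainder 9
11 ÷ 9 → quotient 1, remainder 2
9 ÷ 2 → quotient 4, remainder 1
2 ÷ 1 → quotient 2, remainder 0

[6; 1, 1, 4, 2]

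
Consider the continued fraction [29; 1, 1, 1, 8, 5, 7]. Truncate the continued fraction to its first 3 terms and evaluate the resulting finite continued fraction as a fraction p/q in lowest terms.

59/2

Use the convergent recurrence hₖ = aₖ·hₖ₋₁ + hₖ₋₂ (and likewise for the denominators kₖ):
a_0 = 29: 29/1
a_1 = 1: 30/1
a_2 = 1: 59/2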